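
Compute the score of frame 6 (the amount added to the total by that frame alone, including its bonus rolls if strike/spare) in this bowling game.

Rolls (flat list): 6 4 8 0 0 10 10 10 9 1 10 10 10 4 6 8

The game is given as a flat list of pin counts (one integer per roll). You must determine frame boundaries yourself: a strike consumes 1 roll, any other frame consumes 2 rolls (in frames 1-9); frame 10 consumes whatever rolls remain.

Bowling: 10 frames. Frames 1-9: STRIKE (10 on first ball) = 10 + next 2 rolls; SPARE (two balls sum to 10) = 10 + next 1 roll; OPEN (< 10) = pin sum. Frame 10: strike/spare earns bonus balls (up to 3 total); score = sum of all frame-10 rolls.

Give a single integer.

Answer: 20

Derivation:
Frame 1: SPARE (6+4=10). 10 + next roll (8) = 18. Cumulative: 18
Frame 2: OPEN (8+0=8). Cumulative: 26
Frame 3: SPARE (0+10=10). 10 + next roll (10) = 20. Cumulative: 46
Frame 4: STRIKE. 10 + next two rolls (10+9) = 29. Cumulative: 75
Frame 5: STRIKE. 10 + next two rolls (9+1) = 20. Cumulative: 95
Frame 6: SPARE (9+1=10). 10 + next roll (10) = 20. Cumulative: 115
Frame 7: STRIKE. 10 + next two rolls (10+10) = 30. Cumulative: 145
Frame 8: STRIKE. 10 + next two rolls (10+4) = 24. Cumulative: 169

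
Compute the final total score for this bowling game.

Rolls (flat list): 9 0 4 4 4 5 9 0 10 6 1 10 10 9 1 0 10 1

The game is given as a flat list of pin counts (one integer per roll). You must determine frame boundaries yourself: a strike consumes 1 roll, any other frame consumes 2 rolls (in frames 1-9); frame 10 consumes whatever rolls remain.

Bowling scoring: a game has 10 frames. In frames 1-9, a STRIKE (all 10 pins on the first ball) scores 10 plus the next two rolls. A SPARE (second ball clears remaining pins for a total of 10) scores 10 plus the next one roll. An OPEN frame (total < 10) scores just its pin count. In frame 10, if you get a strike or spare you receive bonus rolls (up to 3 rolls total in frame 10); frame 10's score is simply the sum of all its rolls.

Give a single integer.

Answer: 129

Derivation:
Frame 1: OPEN (9+0=9). Cumulative: 9
Frame 2: OPEN (4+4=8). Cumulative: 17
Frame 3: OPEN (4+5=9). Cumulative: 26
Frame 4: OPEN (9+0=9). Cumulative: 35
Frame 5: STRIKE. 10 + next two rolls (6+1) = 17. Cumulative: 52
Frame 6: OPEN (6+1=7). Cumulative: 59
Frame 7: STRIKE. 10 + next two rolls (10+9) = 29. Cumulative: 88
Frame 8: STRIKE. 10 + next two rolls (9+1) = 20. Cumulative: 108
Frame 9: SPARE (9+1=10). 10 + next roll (0) = 10. Cumulative: 118
Frame 10: SPARE. Sum of all frame-10 rolls (0+10+1) = 11. Cumulative: 129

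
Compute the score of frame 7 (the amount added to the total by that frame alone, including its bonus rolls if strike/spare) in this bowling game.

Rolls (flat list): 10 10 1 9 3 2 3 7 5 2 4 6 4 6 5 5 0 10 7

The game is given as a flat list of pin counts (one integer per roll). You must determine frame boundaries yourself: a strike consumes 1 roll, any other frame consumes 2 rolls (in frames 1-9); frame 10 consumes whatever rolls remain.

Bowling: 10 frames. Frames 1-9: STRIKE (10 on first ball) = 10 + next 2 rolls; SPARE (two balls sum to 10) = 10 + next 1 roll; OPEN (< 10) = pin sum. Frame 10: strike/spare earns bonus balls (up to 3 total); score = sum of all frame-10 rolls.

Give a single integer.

Answer: 14

Derivation:
Frame 1: STRIKE. 10 + next two rolls (10+1) = 21. Cumulative: 21
Frame 2: STRIKE. 10 + next two rolls (1+9) = 20. Cumulative: 41
Frame 3: SPARE (1+9=10). 10 + next roll (3) = 13. Cumulative: 54
Frame 4: OPEN (3+2=5). Cumulative: 59
Frame 5: SPARE (3+7=10). 10 + next roll (5) = 15. Cumulative: 74
Frame 6: OPEN (5+2=7). Cumulative: 81
Frame 7: SPARE (4+6=10). 10 + next roll (4) = 14. Cumulative: 95
Frame 8: SPARE (4+6=10). 10 + next roll (5) = 15. Cumulative: 110
Frame 9: SPARE (5+5=10). 10 + next roll (0) = 10. Cumulative: 120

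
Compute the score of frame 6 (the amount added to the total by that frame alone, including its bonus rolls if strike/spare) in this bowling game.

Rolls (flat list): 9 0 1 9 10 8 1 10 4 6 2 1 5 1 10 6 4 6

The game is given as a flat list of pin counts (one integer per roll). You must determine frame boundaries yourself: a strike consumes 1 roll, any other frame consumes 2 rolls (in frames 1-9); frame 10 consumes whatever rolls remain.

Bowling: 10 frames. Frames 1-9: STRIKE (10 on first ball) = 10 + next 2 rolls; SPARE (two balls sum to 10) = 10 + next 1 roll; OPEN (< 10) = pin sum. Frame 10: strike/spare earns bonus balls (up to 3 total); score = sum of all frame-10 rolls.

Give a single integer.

Answer: 12

Derivation:
Frame 1: OPEN (9+0=9). Cumulative: 9
Frame 2: SPARE (1+9=10). 10 + next roll (10) = 20. Cumulative: 29
Frame 3: STRIKE. 10 + next two rolls (8+1) = 19. Cumulative: 48
Frame 4: OPEN (8+1=9). Cumulative: 57
Frame 5: STRIKE. 10 + next two rolls (4+6) = 20. Cumulative: 77
Frame 6: SPARE (4+6=10). 10 + next roll (2) = 12. Cumulative: 89
Frame 7: OPEN (2+1=3). Cumulative: 92
Frame 8: OPEN (5+1=6). Cumulative: 98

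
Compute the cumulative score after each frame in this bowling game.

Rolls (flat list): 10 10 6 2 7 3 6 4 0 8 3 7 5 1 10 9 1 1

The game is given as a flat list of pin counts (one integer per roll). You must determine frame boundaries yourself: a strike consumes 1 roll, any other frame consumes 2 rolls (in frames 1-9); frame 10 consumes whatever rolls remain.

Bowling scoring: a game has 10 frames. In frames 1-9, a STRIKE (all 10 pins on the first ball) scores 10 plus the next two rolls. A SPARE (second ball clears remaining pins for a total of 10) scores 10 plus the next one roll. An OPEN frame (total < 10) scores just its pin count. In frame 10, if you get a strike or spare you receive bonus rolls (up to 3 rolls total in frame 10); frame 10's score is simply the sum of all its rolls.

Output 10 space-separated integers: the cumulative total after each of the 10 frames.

Frame 1: STRIKE. 10 + next two rolls (10+6) = 26. Cumulative: 26
Frame 2: STRIKE. 10 + next two rolls (6+2) = 18. Cumulative: 44
Frame 3: OPEN (6+2=8). Cumulative: 52
Frame 4: SPARE (7+3=10). 10 + next roll (6) = 16. Cumulative: 68
Frame 5: SPARE (6+4=10). 10 + next roll (0) = 10. Cumulative: 78
Frame 6: OPEN (0+8=8). Cumulative: 86
Frame 7: SPARE (3+7=10). 10 + next roll (5) = 15. Cumulative: 101
Frame 8: OPEN (5+1=6). Cumulative: 107
Frame 9: STRIKE. 10 + next two rolls (9+1) = 20. Cumulative: 127
Frame 10: SPARE. Sum of all frame-10 rolls (9+1+1) = 11. Cumulative: 138

Answer: 26 44 52 68 78 86 101 107 127 138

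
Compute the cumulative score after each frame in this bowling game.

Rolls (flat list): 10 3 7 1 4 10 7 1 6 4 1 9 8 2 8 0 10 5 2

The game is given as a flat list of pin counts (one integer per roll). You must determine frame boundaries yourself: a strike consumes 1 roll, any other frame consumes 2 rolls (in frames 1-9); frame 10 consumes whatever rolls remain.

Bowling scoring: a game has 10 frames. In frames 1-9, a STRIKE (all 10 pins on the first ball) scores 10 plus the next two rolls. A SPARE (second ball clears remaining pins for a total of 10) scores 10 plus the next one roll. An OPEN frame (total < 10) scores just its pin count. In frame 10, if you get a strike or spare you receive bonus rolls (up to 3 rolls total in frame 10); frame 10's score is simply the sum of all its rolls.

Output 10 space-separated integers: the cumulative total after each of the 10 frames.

Frame 1: STRIKE. 10 + next two rolls (3+7) = 20. Cumulative: 20
Frame 2: SPARE (3+7=10). 10 + next roll (1) = 11. Cumulative: 31
Frame 3: OPEN (1+4=5). Cumulative: 36
Frame 4: STRIKE. 10 + next two rolls (7+1) = 18. Cumulative: 54
Frame 5: OPEN (7+1=8). Cumulative: 62
Frame 6: SPARE (6+4=10). 10 + next roll (1) = 11. Cumulative: 73
Frame 7: SPARE (1+9=10). 10 + next roll (8) = 18. Cumulative: 91
Frame 8: SPARE (8+2=10). 10 + next roll (8) = 18. Cumulative: 109
Frame 9: OPEN (8+0=8). Cumulative: 117
Frame 10: STRIKE. Sum of all frame-10 rolls (10+5+2) = 17. Cumulative: 134

Answer: 20 31 36 54 62 73 91 109 117 134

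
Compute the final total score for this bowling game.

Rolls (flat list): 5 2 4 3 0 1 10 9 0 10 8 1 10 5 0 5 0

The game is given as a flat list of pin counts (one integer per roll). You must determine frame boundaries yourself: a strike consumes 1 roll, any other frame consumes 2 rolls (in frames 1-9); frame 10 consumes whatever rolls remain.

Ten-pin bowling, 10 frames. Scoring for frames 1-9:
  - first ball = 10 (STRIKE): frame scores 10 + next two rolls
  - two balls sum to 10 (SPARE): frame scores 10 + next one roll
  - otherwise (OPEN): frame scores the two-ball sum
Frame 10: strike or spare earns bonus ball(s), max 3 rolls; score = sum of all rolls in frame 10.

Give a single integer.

Answer: 96

Derivation:
Frame 1: OPEN (5+2=7). Cumulative: 7
Frame 2: OPEN (4+3=7). Cumulative: 14
Frame 3: OPEN (0+1=1). Cumulative: 15
Frame 4: STRIKE. 10 + next two rolls (9+0) = 19. Cumulative: 34
Frame 5: OPEN (9+0=9). Cumulative: 43
Frame 6: STRIKE. 10 + next two rolls (8+1) = 19. Cumulative: 62
Frame 7: OPEN (8+1=9). Cumulative: 71
Frame 8: STRIKE. 10 + next two rolls (5+0) = 15. Cumulative: 86
Frame 9: OPEN (5+0=5). Cumulative: 91
Frame 10: OPEN. Sum of all frame-10 rolls (5+0) = 5. Cumulative: 96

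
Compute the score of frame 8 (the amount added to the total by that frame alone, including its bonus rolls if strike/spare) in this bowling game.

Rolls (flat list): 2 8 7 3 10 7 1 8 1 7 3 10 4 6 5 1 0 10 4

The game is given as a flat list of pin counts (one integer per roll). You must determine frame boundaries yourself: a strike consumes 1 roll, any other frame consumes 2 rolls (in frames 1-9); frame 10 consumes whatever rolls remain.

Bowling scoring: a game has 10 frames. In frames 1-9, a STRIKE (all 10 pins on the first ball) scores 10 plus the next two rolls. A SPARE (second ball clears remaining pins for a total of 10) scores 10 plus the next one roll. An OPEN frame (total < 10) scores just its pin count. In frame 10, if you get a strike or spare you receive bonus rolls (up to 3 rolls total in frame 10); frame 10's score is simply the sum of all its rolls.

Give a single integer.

Frame 1: SPARE (2+8=10). 10 + next roll (7) = 17. Cumulative: 17
Frame 2: SPARE (7+3=10). 10 + next roll (10) = 20. Cumulative: 37
Frame 3: STRIKE. 10 + next two rolls (7+1) = 18. Cumulative: 55
Frame 4: OPEN (7+1=8). Cumulative: 63
Frame 5: OPEN (8+1=9). Cumulative: 72
Frame 6: SPARE (7+3=10). 10 + next roll (10) = 20. Cumulative: 92
Frame 7: STRIKE. 10 + next two rolls (4+6) = 20. Cumulative: 112
Frame 8: SPARE (4+6=10). 10 + next roll (5) = 15. Cumulative: 127
Frame 9: OPEN (5+1=6). Cumulative: 133
Frame 10: SPARE. Sum of all frame-10 rolls (0+10+4) = 14. Cumulative: 147

Answer: 15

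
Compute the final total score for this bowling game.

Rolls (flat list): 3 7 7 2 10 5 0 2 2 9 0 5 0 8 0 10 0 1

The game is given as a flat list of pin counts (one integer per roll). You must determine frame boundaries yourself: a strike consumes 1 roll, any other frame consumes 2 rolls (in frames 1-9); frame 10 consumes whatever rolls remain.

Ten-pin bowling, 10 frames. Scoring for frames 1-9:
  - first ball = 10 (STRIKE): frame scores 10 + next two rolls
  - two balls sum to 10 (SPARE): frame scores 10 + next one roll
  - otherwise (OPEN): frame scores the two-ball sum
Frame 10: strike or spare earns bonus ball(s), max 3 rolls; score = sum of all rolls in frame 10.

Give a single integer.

Answer: 84

Derivation:
Frame 1: SPARE (3+7=10). 10 + next roll (7) = 17. Cumulative: 17
Frame 2: OPEN (7+2=9). Cumulative: 26
Frame 3: STRIKE. 10 + next two rolls (5+0) = 15. Cumulative: 41
Frame 4: OPEN (5+0=5). Cumulative: 46
Frame 5: OPEN (2+2=4). Cumulative: 50
Frame 6: OPEN (9+0=9). Cumulative: 59
Frame 7: OPEN (5+0=5). Cumulative: 64
Frame 8: OPEN (8+0=8). Cumulative: 72
Frame 9: STRIKE. 10 + next two rolls (0+1) = 11. Cumulative: 83
Frame 10: OPEN. Sum of all frame-10 rolls (0+1) = 1. Cumulative: 84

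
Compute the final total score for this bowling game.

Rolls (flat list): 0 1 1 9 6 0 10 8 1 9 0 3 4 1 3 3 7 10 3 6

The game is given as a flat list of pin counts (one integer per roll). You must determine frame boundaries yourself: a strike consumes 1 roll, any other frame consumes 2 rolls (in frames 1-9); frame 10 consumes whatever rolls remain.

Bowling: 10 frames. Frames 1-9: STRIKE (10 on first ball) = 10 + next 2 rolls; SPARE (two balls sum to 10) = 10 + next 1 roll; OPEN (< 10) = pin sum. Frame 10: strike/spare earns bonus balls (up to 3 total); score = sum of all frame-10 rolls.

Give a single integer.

Frame 1: OPEN (0+1=1). Cumulative: 1
Frame 2: SPARE (1+9=10). 10 + next roll (6) = 16. Cumulative: 17
Frame 3: OPEN (6+0=6). Cumulative: 23
Frame 4: STRIKE. 10 + next two rolls (8+1) = 19. Cumulative: 42
Frame 5: OPEN (8+1=9). Cumulative: 51
Frame 6: OPEN (9+0=9). Cumulative: 60
Frame 7: OPEN (3+4=7). Cumulative: 67
Frame 8: OPEN (1+3=4). Cumulative: 71
Frame 9: SPARE (3+7=10). 10 + next roll (10) = 20. Cumulative: 91
Frame 10: STRIKE. Sum of all frame-10 rolls (10+3+6) = 19. Cumulative: 110

Answer: 110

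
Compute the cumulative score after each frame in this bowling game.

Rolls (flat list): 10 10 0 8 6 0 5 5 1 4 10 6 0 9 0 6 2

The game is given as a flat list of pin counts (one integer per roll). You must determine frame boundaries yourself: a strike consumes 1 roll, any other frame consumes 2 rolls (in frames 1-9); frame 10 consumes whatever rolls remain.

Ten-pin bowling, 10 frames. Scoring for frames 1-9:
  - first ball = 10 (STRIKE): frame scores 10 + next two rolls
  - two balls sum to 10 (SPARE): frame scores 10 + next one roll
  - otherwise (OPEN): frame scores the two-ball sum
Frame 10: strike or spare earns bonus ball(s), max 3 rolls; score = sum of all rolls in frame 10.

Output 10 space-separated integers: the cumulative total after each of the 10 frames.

Answer: 20 38 46 52 63 68 84 90 99 107

Derivation:
Frame 1: STRIKE. 10 + next two rolls (10+0) = 20. Cumulative: 20
Frame 2: STRIKE. 10 + next two rolls (0+8) = 18. Cumulative: 38
Frame 3: OPEN (0+8=8). Cumulative: 46
Frame 4: OPEN (6+0=6). Cumulative: 52
Frame 5: SPARE (5+5=10). 10 + next roll (1) = 11. Cumulative: 63
Frame 6: OPEN (1+4=5). Cumulative: 68
Frame 7: STRIKE. 10 + next two rolls (6+0) = 16. Cumulative: 84
Frame 8: OPEN (6+0=6). Cumulative: 90
Frame 9: OPEN (9+0=9). Cumulative: 99
Frame 10: OPEN. Sum of all frame-10 rolls (6+2) = 8. Cumulative: 107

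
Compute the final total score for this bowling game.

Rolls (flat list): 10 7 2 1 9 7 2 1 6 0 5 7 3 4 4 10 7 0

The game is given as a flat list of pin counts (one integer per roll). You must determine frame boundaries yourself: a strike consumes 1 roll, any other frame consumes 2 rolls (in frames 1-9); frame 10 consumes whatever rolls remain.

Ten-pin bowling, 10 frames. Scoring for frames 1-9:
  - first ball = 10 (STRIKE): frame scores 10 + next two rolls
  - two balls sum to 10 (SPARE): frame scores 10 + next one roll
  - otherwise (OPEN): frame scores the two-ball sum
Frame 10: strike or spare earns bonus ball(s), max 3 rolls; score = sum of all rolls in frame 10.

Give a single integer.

Answer: 112

Derivation:
Frame 1: STRIKE. 10 + next two rolls (7+2) = 19. Cumulative: 19
Frame 2: OPEN (7+2=9). Cumulative: 28
Frame 3: SPARE (1+9=10). 10 + next roll (7) = 17. Cumulative: 45
Frame 4: OPEN (7+2=9). Cumulative: 54
Frame 5: OPEN (1+6=7). Cumulative: 61
Frame 6: OPEN (0+5=5). Cumulative: 66
Frame 7: SPARE (7+3=10). 10 + next roll (4) = 14. Cumulative: 80
Frame 8: OPEN (4+4=8). Cumulative: 88
Frame 9: STRIKE. 10 + next two rolls (7+0) = 17. Cumulative: 105
Frame 10: OPEN. Sum of all frame-10 rolls (7+0) = 7. Cumulative: 112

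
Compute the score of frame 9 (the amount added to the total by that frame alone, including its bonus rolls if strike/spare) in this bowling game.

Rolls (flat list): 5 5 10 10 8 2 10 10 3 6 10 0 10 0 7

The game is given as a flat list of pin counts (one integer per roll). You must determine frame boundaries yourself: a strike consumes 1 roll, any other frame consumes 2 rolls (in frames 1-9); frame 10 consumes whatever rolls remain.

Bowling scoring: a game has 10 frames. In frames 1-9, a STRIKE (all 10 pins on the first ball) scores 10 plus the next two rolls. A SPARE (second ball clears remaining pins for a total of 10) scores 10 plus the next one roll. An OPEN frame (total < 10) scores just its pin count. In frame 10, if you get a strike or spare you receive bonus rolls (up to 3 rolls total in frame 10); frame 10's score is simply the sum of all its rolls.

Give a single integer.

Answer: 10

Derivation:
Frame 1: SPARE (5+5=10). 10 + next roll (10) = 20. Cumulative: 20
Frame 2: STRIKE. 10 + next two rolls (10+8) = 28. Cumulative: 48
Frame 3: STRIKE. 10 + next two rolls (8+2) = 20. Cumulative: 68
Frame 4: SPARE (8+2=10). 10 + next roll (10) = 20. Cumulative: 88
Frame 5: STRIKE. 10 + next two rolls (10+3) = 23. Cumulative: 111
Frame 6: STRIKE. 10 + next two rolls (3+6) = 19. Cumulative: 130
Frame 7: OPEN (3+6=9). Cumulative: 139
Frame 8: STRIKE. 10 + next two rolls (0+10) = 20. Cumulative: 159
Frame 9: SPARE (0+10=10). 10 + next roll (0) = 10. Cumulative: 169
Frame 10: OPEN. Sum of all frame-10 rolls (0+7) = 7. Cumulative: 176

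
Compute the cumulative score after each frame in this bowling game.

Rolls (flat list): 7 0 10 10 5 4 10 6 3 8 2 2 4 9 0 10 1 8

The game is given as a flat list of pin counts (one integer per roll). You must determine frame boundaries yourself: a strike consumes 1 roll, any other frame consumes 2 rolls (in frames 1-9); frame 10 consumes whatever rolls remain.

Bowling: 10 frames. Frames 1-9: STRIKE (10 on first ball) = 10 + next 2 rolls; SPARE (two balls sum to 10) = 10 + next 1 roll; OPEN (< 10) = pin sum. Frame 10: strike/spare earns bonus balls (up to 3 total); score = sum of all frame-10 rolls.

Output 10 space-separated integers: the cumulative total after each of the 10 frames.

Answer: 7 32 51 60 79 88 100 106 115 134

Derivation:
Frame 1: OPEN (7+0=7). Cumulative: 7
Frame 2: STRIKE. 10 + next two rolls (10+5) = 25. Cumulative: 32
Frame 3: STRIKE. 10 + next two rolls (5+4) = 19. Cumulative: 51
Frame 4: OPEN (5+4=9). Cumulative: 60
Frame 5: STRIKE. 10 + next two rolls (6+3) = 19. Cumulative: 79
Frame 6: OPEN (6+3=9). Cumulative: 88
Frame 7: SPARE (8+2=10). 10 + next roll (2) = 12. Cumulative: 100
Frame 8: OPEN (2+4=6). Cumulative: 106
Frame 9: OPEN (9+0=9). Cumulative: 115
Frame 10: STRIKE. Sum of all frame-10 rolls (10+1+8) = 19. Cumulative: 134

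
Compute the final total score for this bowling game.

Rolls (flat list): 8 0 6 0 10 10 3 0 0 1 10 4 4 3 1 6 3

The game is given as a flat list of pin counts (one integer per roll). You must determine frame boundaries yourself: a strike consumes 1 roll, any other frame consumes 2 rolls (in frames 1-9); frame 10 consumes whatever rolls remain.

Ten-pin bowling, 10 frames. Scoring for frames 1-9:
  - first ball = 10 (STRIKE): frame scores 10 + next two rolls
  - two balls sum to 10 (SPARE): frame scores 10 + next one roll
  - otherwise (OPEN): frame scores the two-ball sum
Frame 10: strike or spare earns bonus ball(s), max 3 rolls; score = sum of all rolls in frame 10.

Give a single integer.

Frame 1: OPEN (8+0=8). Cumulative: 8
Frame 2: OPEN (6+0=6). Cumulative: 14
Frame 3: STRIKE. 10 + next two rolls (10+3) = 23. Cumulative: 37
Frame 4: STRIKE. 10 + next two rolls (3+0) = 13. Cumulative: 50
Frame 5: OPEN (3+0=3). Cumulative: 53
Frame 6: OPEN (0+1=1). Cumulative: 54
Frame 7: STRIKE. 10 + next two rolls (4+4) = 18. Cumulative: 72
Frame 8: OPEN (4+4=8). Cumulative: 80
Frame 9: OPEN (3+1=4). Cumulative: 84
Frame 10: OPEN. Sum of all frame-10 rolls (6+3) = 9. Cumulative: 93

Answer: 93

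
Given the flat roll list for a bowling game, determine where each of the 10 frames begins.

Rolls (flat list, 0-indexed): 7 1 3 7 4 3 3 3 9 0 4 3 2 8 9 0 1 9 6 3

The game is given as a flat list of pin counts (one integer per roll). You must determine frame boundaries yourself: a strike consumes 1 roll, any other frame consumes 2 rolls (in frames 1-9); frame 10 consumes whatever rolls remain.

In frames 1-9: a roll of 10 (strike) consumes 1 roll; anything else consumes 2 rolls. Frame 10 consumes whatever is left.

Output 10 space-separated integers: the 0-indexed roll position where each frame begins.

Answer: 0 2 4 6 8 10 12 14 16 18

Derivation:
Frame 1 starts at roll index 0: rolls=7,1 (sum=8), consumes 2 rolls
Frame 2 starts at roll index 2: rolls=3,7 (sum=10), consumes 2 rolls
Frame 3 starts at roll index 4: rolls=4,3 (sum=7), consumes 2 rolls
Frame 4 starts at roll index 6: rolls=3,3 (sum=6), consumes 2 rolls
Frame 5 starts at roll index 8: rolls=9,0 (sum=9), consumes 2 rolls
Frame 6 starts at roll index 10: rolls=4,3 (sum=7), consumes 2 rolls
Frame 7 starts at roll index 12: rolls=2,8 (sum=10), consumes 2 rolls
Frame 8 starts at roll index 14: rolls=9,0 (sum=9), consumes 2 rolls
Frame 9 starts at roll index 16: rolls=1,9 (sum=10), consumes 2 rolls
Frame 10 starts at roll index 18: 2 remaining rolls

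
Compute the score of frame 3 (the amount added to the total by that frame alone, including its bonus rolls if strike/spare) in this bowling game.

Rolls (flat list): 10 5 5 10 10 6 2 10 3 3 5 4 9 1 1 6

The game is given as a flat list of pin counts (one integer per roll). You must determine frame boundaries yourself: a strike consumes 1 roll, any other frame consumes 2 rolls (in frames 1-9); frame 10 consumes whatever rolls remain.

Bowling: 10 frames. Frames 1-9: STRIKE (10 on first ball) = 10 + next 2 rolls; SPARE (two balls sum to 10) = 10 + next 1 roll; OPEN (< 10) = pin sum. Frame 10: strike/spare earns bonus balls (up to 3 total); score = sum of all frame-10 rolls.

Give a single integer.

Frame 1: STRIKE. 10 + next two rolls (5+5) = 20. Cumulative: 20
Frame 2: SPARE (5+5=10). 10 + next roll (10) = 20. Cumulative: 40
Frame 3: STRIKE. 10 + next two rolls (10+6) = 26. Cumulative: 66
Frame 4: STRIKE. 10 + next two rolls (6+2) = 18. Cumulative: 84
Frame 5: OPEN (6+2=8). Cumulative: 92

Answer: 26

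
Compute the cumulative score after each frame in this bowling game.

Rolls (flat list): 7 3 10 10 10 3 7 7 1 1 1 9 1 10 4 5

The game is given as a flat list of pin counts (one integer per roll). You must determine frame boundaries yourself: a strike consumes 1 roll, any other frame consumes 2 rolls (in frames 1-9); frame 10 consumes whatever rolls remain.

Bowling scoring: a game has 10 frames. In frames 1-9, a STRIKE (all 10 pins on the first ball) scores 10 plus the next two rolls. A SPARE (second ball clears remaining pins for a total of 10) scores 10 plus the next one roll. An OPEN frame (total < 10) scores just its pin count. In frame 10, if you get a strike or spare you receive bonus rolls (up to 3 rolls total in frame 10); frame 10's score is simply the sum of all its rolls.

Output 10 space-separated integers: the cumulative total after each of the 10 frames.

Answer: 20 50 73 93 110 118 120 140 159 168

Derivation:
Frame 1: SPARE (7+3=10). 10 + next roll (10) = 20. Cumulative: 20
Frame 2: STRIKE. 10 + next two rolls (10+10) = 30. Cumulative: 50
Frame 3: STRIKE. 10 + next two rolls (10+3) = 23. Cumulative: 73
Frame 4: STRIKE. 10 + next two rolls (3+7) = 20. Cumulative: 93
Frame 5: SPARE (3+7=10). 10 + next roll (7) = 17. Cumulative: 110
Frame 6: OPEN (7+1=8). Cumulative: 118
Frame 7: OPEN (1+1=2). Cumulative: 120
Frame 8: SPARE (9+1=10). 10 + next roll (10) = 20. Cumulative: 140
Frame 9: STRIKE. 10 + next two rolls (4+5) = 19. Cumulative: 159
Frame 10: OPEN. Sum of all frame-10 rolls (4+5) = 9. Cumulative: 168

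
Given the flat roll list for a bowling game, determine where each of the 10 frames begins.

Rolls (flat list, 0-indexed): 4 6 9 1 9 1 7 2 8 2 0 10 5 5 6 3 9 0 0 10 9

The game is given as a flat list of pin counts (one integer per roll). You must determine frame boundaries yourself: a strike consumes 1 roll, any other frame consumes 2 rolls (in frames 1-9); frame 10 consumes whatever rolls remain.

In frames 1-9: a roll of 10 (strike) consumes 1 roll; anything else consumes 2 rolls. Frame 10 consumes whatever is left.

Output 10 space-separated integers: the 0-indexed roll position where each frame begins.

Frame 1 starts at roll index 0: rolls=4,6 (sum=10), consumes 2 rolls
Frame 2 starts at roll index 2: rolls=9,1 (sum=10), consumes 2 rolls
Frame 3 starts at roll index 4: rolls=9,1 (sum=10), consumes 2 rolls
Frame 4 starts at roll index 6: rolls=7,2 (sum=9), consumes 2 rolls
Frame 5 starts at roll index 8: rolls=8,2 (sum=10), consumes 2 rolls
Frame 6 starts at roll index 10: rolls=0,10 (sum=10), consumes 2 rolls
Frame 7 starts at roll index 12: rolls=5,5 (sum=10), consumes 2 rolls
Frame 8 starts at roll index 14: rolls=6,3 (sum=9), consumes 2 rolls
Frame 9 starts at roll index 16: rolls=9,0 (sum=9), consumes 2 rolls
Frame 10 starts at roll index 18: 3 remaining rolls

Answer: 0 2 4 6 8 10 12 14 16 18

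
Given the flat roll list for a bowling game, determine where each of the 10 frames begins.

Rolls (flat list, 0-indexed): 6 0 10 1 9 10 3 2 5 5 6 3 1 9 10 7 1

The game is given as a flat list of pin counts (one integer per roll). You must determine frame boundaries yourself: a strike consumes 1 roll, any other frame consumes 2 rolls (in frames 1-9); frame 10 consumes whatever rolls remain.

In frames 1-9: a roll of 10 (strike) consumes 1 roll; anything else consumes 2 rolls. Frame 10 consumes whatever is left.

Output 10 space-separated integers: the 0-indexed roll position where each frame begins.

Frame 1 starts at roll index 0: rolls=6,0 (sum=6), consumes 2 rolls
Frame 2 starts at roll index 2: roll=10 (strike), consumes 1 roll
Frame 3 starts at roll index 3: rolls=1,9 (sum=10), consumes 2 rolls
Frame 4 starts at roll index 5: roll=10 (strike), consumes 1 roll
Frame 5 starts at roll index 6: rolls=3,2 (sum=5), consumes 2 rolls
Frame 6 starts at roll index 8: rolls=5,5 (sum=10), consumes 2 rolls
Frame 7 starts at roll index 10: rolls=6,3 (sum=9), consumes 2 rolls
Frame 8 starts at roll index 12: rolls=1,9 (sum=10), consumes 2 rolls
Frame 9 starts at roll index 14: roll=10 (strike), consumes 1 roll
Frame 10 starts at roll index 15: 2 remaining rolls

Answer: 0 2 3 5 6 8 10 12 14 15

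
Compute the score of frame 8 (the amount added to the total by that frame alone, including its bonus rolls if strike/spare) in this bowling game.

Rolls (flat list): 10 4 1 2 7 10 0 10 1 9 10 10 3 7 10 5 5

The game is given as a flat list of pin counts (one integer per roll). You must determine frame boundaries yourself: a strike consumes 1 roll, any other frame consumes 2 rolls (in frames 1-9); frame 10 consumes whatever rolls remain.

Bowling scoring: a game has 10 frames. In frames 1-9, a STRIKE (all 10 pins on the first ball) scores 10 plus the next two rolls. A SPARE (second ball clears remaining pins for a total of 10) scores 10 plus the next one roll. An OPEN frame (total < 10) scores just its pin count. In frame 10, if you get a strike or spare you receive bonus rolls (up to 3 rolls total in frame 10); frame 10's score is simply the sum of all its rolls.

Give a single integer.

Frame 1: STRIKE. 10 + next two rolls (4+1) = 15. Cumulative: 15
Frame 2: OPEN (4+1=5). Cumulative: 20
Frame 3: OPEN (2+7=9). Cumulative: 29
Frame 4: STRIKE. 10 + next two rolls (0+10) = 20. Cumulative: 49
Frame 5: SPARE (0+10=10). 10 + next roll (1) = 11. Cumulative: 60
Frame 6: SPARE (1+9=10). 10 + next roll (10) = 20. Cumulative: 80
Frame 7: STRIKE. 10 + next two rolls (10+3) = 23. Cumulative: 103
Frame 8: STRIKE. 10 + next two rolls (3+7) = 20. Cumulative: 123
Frame 9: SPARE (3+7=10). 10 + next roll (10) = 20. Cumulative: 143
Frame 10: STRIKE. Sum of all frame-10 rolls (10+5+5) = 20. Cumulative: 163

Answer: 20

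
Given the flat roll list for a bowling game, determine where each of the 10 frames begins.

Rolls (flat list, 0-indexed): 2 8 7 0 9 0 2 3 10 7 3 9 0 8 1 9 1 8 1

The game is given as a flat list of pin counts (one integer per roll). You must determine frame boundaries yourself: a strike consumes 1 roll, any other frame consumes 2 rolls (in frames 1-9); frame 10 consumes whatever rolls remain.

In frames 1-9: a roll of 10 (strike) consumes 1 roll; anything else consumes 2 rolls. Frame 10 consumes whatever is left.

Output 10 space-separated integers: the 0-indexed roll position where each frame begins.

Answer: 0 2 4 6 8 9 11 13 15 17

Derivation:
Frame 1 starts at roll index 0: rolls=2,8 (sum=10), consumes 2 rolls
Frame 2 starts at roll index 2: rolls=7,0 (sum=7), consumes 2 rolls
Frame 3 starts at roll index 4: rolls=9,0 (sum=9), consumes 2 rolls
Frame 4 starts at roll index 6: rolls=2,3 (sum=5), consumes 2 rolls
Frame 5 starts at roll index 8: roll=10 (strike), consumes 1 roll
Frame 6 starts at roll index 9: rolls=7,3 (sum=10), consumes 2 rolls
Frame 7 starts at roll index 11: rolls=9,0 (sum=9), consumes 2 rolls
Frame 8 starts at roll index 13: rolls=8,1 (sum=9), consumes 2 rolls
Frame 9 starts at roll index 15: rolls=9,1 (sum=10), consumes 2 rolls
Frame 10 starts at roll index 17: 2 remaining rolls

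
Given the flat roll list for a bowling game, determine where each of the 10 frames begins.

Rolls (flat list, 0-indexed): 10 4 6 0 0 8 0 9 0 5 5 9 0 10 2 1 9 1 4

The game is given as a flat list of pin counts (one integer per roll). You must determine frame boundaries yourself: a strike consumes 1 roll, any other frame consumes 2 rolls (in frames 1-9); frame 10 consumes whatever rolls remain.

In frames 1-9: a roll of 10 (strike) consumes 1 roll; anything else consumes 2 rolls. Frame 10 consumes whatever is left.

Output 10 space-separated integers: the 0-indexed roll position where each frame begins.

Answer: 0 1 3 5 7 9 11 13 14 16

Derivation:
Frame 1 starts at roll index 0: roll=10 (strike), consumes 1 roll
Frame 2 starts at roll index 1: rolls=4,6 (sum=10), consumes 2 rolls
Frame 3 starts at roll index 3: rolls=0,0 (sum=0), consumes 2 rolls
Frame 4 starts at roll index 5: rolls=8,0 (sum=8), consumes 2 rolls
Frame 5 starts at roll index 7: rolls=9,0 (sum=9), consumes 2 rolls
Frame 6 starts at roll index 9: rolls=5,5 (sum=10), consumes 2 rolls
Frame 7 starts at roll index 11: rolls=9,0 (sum=9), consumes 2 rolls
Frame 8 starts at roll index 13: roll=10 (strike), consumes 1 roll
Frame 9 starts at roll index 14: rolls=2,1 (sum=3), consumes 2 rolls
Frame 10 starts at roll index 16: 3 remaining rolls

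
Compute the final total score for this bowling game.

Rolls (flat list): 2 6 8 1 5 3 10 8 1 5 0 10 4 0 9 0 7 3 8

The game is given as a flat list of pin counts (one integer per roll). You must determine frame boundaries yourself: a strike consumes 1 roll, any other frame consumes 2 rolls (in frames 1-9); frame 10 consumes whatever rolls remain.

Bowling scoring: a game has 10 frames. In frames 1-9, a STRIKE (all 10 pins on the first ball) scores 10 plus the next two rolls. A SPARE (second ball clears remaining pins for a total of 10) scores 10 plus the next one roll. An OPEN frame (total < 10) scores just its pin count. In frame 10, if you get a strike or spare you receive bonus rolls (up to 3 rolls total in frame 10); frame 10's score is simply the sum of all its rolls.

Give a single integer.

Answer: 103

Derivation:
Frame 1: OPEN (2+6=8). Cumulative: 8
Frame 2: OPEN (8+1=9). Cumulative: 17
Frame 3: OPEN (5+3=8). Cumulative: 25
Frame 4: STRIKE. 10 + next two rolls (8+1) = 19. Cumulative: 44
Frame 5: OPEN (8+1=9). Cumulative: 53
Frame 6: OPEN (5+0=5). Cumulative: 58
Frame 7: STRIKE. 10 + next two rolls (4+0) = 14. Cumulative: 72
Frame 8: OPEN (4+0=4). Cumulative: 76
Frame 9: OPEN (9+0=9). Cumulative: 85
Frame 10: SPARE. Sum of all frame-10 rolls (7+3+8) = 18. Cumulative: 103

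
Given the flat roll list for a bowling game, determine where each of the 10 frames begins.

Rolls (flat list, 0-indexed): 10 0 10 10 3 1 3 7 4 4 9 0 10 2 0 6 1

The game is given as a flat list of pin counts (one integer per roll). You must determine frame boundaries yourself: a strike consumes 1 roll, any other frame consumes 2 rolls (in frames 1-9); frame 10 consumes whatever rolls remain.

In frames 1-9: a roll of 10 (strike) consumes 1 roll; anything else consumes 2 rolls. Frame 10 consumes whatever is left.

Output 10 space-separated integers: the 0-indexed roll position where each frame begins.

Frame 1 starts at roll index 0: roll=10 (strike), consumes 1 roll
Frame 2 starts at roll index 1: rolls=0,10 (sum=10), consumes 2 rolls
Frame 3 starts at roll index 3: roll=10 (strike), consumes 1 roll
Frame 4 starts at roll index 4: rolls=3,1 (sum=4), consumes 2 rolls
Frame 5 starts at roll index 6: rolls=3,7 (sum=10), consumes 2 rolls
Frame 6 starts at roll index 8: rolls=4,4 (sum=8), consumes 2 rolls
Frame 7 starts at roll index 10: rolls=9,0 (sum=9), consumes 2 rolls
Frame 8 starts at roll index 12: roll=10 (strike), consumes 1 roll
Frame 9 starts at roll index 13: rolls=2,0 (sum=2), consumes 2 rolls
Frame 10 starts at roll index 15: 2 remaining rolls

Answer: 0 1 3 4 6 8 10 12 13 15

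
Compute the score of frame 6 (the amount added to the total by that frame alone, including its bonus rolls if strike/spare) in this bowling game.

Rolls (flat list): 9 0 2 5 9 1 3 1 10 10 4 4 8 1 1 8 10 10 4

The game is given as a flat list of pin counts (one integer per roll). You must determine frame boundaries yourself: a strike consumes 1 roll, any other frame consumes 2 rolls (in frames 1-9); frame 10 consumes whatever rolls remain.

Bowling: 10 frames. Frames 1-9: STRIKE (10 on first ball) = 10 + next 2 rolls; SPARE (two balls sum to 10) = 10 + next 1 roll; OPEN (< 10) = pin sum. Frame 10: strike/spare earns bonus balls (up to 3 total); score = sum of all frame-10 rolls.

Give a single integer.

Frame 1: OPEN (9+0=9). Cumulative: 9
Frame 2: OPEN (2+5=7). Cumulative: 16
Frame 3: SPARE (9+1=10). 10 + next roll (3) = 13. Cumulative: 29
Frame 4: OPEN (3+1=4). Cumulative: 33
Frame 5: STRIKE. 10 + next two rolls (10+4) = 24. Cumulative: 57
Frame 6: STRIKE. 10 + next two rolls (4+4) = 18. Cumulative: 75
Frame 7: OPEN (4+4=8). Cumulative: 83
Frame 8: OPEN (8+1=9). Cumulative: 92

Answer: 18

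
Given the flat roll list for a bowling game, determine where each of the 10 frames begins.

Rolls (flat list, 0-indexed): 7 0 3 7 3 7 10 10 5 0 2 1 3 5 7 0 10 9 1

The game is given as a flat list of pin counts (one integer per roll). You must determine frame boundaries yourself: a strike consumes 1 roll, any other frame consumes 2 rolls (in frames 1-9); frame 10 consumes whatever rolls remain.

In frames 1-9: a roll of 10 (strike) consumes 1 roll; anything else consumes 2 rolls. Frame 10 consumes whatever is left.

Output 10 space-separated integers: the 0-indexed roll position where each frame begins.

Answer: 0 2 4 6 7 8 10 12 14 16

Derivation:
Frame 1 starts at roll index 0: rolls=7,0 (sum=7), consumes 2 rolls
Frame 2 starts at roll index 2: rolls=3,7 (sum=10), consumes 2 rolls
Frame 3 starts at roll index 4: rolls=3,7 (sum=10), consumes 2 rolls
Frame 4 starts at roll index 6: roll=10 (strike), consumes 1 roll
Frame 5 starts at roll index 7: roll=10 (strike), consumes 1 roll
Frame 6 starts at roll index 8: rolls=5,0 (sum=5), consumes 2 rolls
Frame 7 starts at roll index 10: rolls=2,1 (sum=3), consumes 2 rolls
Frame 8 starts at roll index 12: rolls=3,5 (sum=8), consumes 2 rolls
Frame 9 starts at roll index 14: rolls=7,0 (sum=7), consumes 2 rolls
Frame 10 starts at roll index 16: 3 remaining rolls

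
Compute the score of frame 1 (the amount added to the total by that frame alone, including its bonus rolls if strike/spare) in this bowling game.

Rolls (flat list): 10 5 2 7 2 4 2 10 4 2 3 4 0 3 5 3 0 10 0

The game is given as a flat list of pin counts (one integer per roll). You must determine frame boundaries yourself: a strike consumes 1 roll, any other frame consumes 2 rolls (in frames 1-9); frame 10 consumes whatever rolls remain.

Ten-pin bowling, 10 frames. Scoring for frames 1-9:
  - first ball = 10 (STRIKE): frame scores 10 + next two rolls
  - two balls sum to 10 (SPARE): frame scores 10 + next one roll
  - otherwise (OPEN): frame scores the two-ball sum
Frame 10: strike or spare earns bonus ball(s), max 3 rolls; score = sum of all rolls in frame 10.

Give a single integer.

Answer: 17

Derivation:
Frame 1: STRIKE. 10 + next two rolls (5+2) = 17. Cumulative: 17
Frame 2: OPEN (5+2=7). Cumulative: 24
Frame 3: OPEN (7+2=9). Cumulative: 33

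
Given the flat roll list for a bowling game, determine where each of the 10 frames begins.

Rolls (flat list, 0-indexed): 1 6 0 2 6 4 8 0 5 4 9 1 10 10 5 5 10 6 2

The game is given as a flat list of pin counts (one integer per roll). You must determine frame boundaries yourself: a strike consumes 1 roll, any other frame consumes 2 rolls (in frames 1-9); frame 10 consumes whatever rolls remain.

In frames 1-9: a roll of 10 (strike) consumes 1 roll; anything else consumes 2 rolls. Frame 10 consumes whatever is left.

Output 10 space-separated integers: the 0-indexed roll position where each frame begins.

Answer: 0 2 4 6 8 10 12 13 14 16

Derivation:
Frame 1 starts at roll index 0: rolls=1,6 (sum=7), consumes 2 rolls
Frame 2 starts at roll index 2: rolls=0,2 (sum=2), consumes 2 rolls
Frame 3 starts at roll index 4: rolls=6,4 (sum=10), consumes 2 rolls
Frame 4 starts at roll index 6: rolls=8,0 (sum=8), consumes 2 rolls
Frame 5 starts at roll index 8: rolls=5,4 (sum=9), consumes 2 rolls
Frame 6 starts at roll index 10: rolls=9,1 (sum=10), consumes 2 rolls
Frame 7 starts at roll index 12: roll=10 (strike), consumes 1 roll
Frame 8 starts at roll index 13: roll=10 (strike), consumes 1 roll
Frame 9 starts at roll index 14: rolls=5,5 (sum=10), consumes 2 rolls
Frame 10 starts at roll index 16: 3 remaining rolls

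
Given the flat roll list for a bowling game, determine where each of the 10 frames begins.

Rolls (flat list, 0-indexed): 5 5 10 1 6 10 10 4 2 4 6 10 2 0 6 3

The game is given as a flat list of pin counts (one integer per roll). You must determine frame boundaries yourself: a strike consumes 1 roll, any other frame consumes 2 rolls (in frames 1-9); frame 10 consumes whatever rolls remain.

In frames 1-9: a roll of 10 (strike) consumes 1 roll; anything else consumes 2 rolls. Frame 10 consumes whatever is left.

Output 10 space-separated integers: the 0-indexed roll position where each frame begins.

Answer: 0 2 3 5 6 7 9 11 12 14

Derivation:
Frame 1 starts at roll index 0: rolls=5,5 (sum=10), consumes 2 rolls
Frame 2 starts at roll index 2: roll=10 (strike), consumes 1 roll
Frame 3 starts at roll index 3: rolls=1,6 (sum=7), consumes 2 rolls
Frame 4 starts at roll index 5: roll=10 (strike), consumes 1 roll
Frame 5 starts at roll index 6: roll=10 (strike), consumes 1 roll
Frame 6 starts at roll index 7: rolls=4,2 (sum=6), consumes 2 rolls
Frame 7 starts at roll index 9: rolls=4,6 (sum=10), consumes 2 rolls
Frame 8 starts at roll index 11: roll=10 (strike), consumes 1 roll
Frame 9 starts at roll index 12: rolls=2,0 (sum=2), consumes 2 rolls
Frame 10 starts at roll index 14: 2 remaining rolls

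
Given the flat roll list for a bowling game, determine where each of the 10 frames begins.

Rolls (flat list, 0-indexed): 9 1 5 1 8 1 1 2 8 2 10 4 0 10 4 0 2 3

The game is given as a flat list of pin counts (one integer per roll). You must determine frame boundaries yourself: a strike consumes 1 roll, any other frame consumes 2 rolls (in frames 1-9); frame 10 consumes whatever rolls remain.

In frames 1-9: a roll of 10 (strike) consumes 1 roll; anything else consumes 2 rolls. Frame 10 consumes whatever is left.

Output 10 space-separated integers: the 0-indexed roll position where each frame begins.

Frame 1 starts at roll index 0: rolls=9,1 (sum=10), consumes 2 rolls
Frame 2 starts at roll index 2: rolls=5,1 (sum=6), consumes 2 rolls
Frame 3 starts at roll index 4: rolls=8,1 (sum=9), consumes 2 rolls
Frame 4 starts at roll index 6: rolls=1,2 (sum=3), consumes 2 rolls
Frame 5 starts at roll index 8: rolls=8,2 (sum=10), consumes 2 rolls
Frame 6 starts at roll index 10: roll=10 (strike), consumes 1 roll
Frame 7 starts at roll index 11: rolls=4,0 (sum=4), consumes 2 rolls
Frame 8 starts at roll index 13: roll=10 (strike), consumes 1 roll
Frame 9 starts at roll index 14: rolls=4,0 (sum=4), consumes 2 rolls
Frame 10 starts at roll index 16: 2 remaining rolls

Answer: 0 2 4 6 8 10 11 13 14 16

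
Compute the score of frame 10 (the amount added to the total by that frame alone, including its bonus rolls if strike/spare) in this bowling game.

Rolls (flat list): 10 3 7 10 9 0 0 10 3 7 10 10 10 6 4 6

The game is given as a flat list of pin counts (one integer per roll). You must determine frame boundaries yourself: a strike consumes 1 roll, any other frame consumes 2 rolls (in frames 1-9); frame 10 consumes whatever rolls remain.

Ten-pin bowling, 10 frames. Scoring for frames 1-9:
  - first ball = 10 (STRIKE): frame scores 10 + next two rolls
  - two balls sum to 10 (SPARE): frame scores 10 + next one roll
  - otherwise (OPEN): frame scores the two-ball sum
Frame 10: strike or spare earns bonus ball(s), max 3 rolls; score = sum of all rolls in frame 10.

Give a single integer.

Answer: 16

Derivation:
Frame 1: STRIKE. 10 + next two rolls (3+7) = 20. Cumulative: 20
Frame 2: SPARE (3+7=10). 10 + next roll (10) = 20. Cumulative: 40
Frame 3: STRIKE. 10 + next two rolls (9+0) = 19. Cumulative: 59
Frame 4: OPEN (9+0=9). Cumulative: 68
Frame 5: SPARE (0+10=10). 10 + next roll (3) = 13. Cumulative: 81
Frame 6: SPARE (3+7=10). 10 + next roll (10) = 20. Cumulative: 101
Frame 7: STRIKE. 10 + next two rolls (10+10) = 30. Cumulative: 131
Frame 8: STRIKE. 10 + next two rolls (10+6) = 26. Cumulative: 157
Frame 9: STRIKE. 10 + next two rolls (6+4) = 20. Cumulative: 177
Frame 10: SPARE. Sum of all frame-10 rolls (6+4+6) = 16. Cumulative: 193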